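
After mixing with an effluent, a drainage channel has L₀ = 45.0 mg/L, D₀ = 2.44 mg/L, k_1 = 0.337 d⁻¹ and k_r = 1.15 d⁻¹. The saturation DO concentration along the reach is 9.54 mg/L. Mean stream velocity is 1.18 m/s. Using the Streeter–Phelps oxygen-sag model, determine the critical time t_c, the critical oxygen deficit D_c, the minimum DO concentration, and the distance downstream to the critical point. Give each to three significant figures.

With k_r/k_1 = 3.412 and 1 − D₀(k_r−k_1)/(k_1 L₀) = 0.8692,
t_c = ln(3.412 × 0.8692) / (1.15 − 0.337) = ln(2.966) / 0.8130 = 1.087/0.8130 = 1.337 d.
D_c = (k_1/k_r) L₀ e^(−k_1 t_c) = (0.337/1.15) × 45.0 × e^(−0.337×1.337) = 0.2930 × 45.0 × 0.6372 = 8.403 mg/L.
Minimum DO = C_s − D_c = 9.54 − 8.403 = 1.137 mg/L.
x_c = v t_c = 1.18 m/s × 1.337 d × 86400 s/d = 136300 m ≈ 136 km.

t_c ≈ 1.34 d; D_c ≈ 8.40 mg/L; min DO ≈ 1.14 mg/L; x_c ≈ 136 km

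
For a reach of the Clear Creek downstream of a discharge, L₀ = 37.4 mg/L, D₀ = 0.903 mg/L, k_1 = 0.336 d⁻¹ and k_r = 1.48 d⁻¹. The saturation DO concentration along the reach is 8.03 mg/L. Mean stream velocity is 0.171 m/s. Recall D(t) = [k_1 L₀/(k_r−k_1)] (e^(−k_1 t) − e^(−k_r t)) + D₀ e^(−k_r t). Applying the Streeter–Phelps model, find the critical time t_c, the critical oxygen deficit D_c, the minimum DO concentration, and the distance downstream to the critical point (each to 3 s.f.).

t_c ≈ 1.22 d; D_c ≈ 5.63 mg/L; min DO ≈ 2.40 mg/L; x_c ≈ 18.0 km

With k_r/k_1 = 4.405 and 1 − D₀(k_r−k_1)/(k_1 L₀) = 0.9178,
t_c = ln(4.405 × 0.9178) / (1.48 − 0.336) = ln(4.043) / 1.144 = 1.397/1.144 = 1.221 d.
L(t_c) = L₀ e^(−k_1 t_c) = 37.4 × 0.6635 = 24.81 mg/L, and at the critical point k_r D_c = k_1 L, so D_c = (0.336/1.48) × 24.81 = 5.633 mg/L.
Minimum DO = C_s − D_c = 8.03 − 5.633 = 2.397 mg/L.
x_c = v t_c = 0.171 m/s × 1.221 d × 86400 s/d = 18040 m ≈ 18.0 km.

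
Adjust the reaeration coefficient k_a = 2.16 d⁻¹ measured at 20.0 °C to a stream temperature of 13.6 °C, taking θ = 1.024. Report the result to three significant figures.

k_a ≈ 1.86 d⁻¹

k_a(T₂) = k_a(T₁) · θ^(T₂−T₁) = 2.16 × 1.024^(13.6−20.0)
= 2.16 × 1.024^-6.40 = 2.16 × 0.8592 = 1.856 d⁻¹.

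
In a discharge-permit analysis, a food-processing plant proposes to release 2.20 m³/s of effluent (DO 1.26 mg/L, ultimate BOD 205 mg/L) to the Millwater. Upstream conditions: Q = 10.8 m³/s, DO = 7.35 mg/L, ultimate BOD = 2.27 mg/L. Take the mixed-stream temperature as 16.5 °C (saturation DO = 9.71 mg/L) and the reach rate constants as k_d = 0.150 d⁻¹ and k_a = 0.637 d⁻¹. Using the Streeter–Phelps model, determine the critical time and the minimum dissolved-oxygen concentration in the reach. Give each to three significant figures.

t_c ≈ 2.23 d; minimum DO ≈ 3.55 mg/L

Mixed DO = (10.8×7.35 + 2.20×1.26)/(10.8+2.20) = 82.15/13.00 = 6.319 mg/L.
Mixed L₀ = (10.8×2.27 + 2.20×205)/(13.00) = 475.5/13.00 = 36.58 mg/L.
Initial deficit D₀ = C_s − DO₀ = 9.71 − 6.319 = 3.391 mg/L.
t_c = (1/0.4870) ln[(0.637/0.150)(1 − 3.391×0.4870/(0.150×36.58))] = 2.053 × ln(2.969) = 2.234 d.
D_c = (0.150/0.637) × 36.58 × e^(−0.150×2.234) = 0.2355 × 36.58 × 0.7152 = 6.161 mg/L.
Minimum DO = 9.71 − 6.161 = 3.549 mg/L.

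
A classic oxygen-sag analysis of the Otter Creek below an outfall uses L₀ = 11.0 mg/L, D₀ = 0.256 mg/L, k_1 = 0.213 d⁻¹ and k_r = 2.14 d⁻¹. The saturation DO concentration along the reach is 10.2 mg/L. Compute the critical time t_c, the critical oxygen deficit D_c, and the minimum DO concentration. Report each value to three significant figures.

t_c = [1/(k_r−k_1)] ln[(k_r/k_1)(1 − D₀(k_r−k_1)/(k_1 L₀))]
= [1/(2.14−0.213)] ln[(2.14/0.213)(1 − 0.256×1.927/(0.213×11.0))]
= (1/1.927) ln[10.05 × 0.7895] = 0.5189 × ln(7.932) = 0.5189 × 2.071 = 1.075 d.
D_c = (k_1/k_r) L₀ e^(−k_1 t_c) = (0.213/2.14) × 11.0 × e^(−0.213×1.075) = 0.09953 × 11.0 × 0.7954 = 0.8709 mg/L.
Minimum DO = C_s − D_c = 10.2 − 0.8709 = 9.329 mg/L.

t_c ≈ 1.07 d; D_c ≈ 0.871 mg/L; min DO ≈ 9.33 mg/L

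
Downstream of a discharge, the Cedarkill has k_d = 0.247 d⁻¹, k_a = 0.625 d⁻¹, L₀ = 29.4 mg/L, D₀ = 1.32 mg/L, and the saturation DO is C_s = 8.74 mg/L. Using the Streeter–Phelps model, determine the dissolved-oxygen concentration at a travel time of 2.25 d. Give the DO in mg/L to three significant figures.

DO ≈ 2.10 mg/L

k_d L₀/(k_a−k_d) = 0.247×29.4/(0.625−0.247) = 7.262/0.3780 = 19.21 mg/L.
e^(−k_d t) = e^(−0.247×2.250) = 0.5736; e^(−k_a t) = e^(−0.625×2.250) = 0.2451.
D = 19.21 × (0.5736 − 0.2451) + 1.32 × 0.2451 = 6.312 + 0.3235 = 6.636 mg/L.
DO = C_s − D = 8.74 − 6.636 = 2.104 mg/L.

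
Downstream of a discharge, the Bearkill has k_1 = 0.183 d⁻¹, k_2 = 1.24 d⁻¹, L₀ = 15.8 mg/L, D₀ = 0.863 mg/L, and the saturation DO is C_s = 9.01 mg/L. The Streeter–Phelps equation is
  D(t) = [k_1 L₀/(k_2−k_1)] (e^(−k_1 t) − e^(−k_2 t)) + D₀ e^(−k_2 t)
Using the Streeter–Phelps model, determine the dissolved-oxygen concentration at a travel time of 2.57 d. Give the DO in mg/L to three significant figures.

DO ≈ 7.38 mg/L

k_1 L₀/(k_2−k_1) = 0.183×15.8/(1.24−0.183) = 2.891/1.057 = 2.735 mg/L.
e^(−k_1 t) = e^(−0.183×2.570) = 0.6248; e^(−k_2 t) = e^(−1.24×2.570) = 0.04130.
D = 2.735 × (0.6248 − 0.04130) + 0.863 × 0.04130 = 1.596 + 0.03565 = 1.632 mg/L.
DO = C_s − D = 9.01 − 1.632 = 7.378 mg/L.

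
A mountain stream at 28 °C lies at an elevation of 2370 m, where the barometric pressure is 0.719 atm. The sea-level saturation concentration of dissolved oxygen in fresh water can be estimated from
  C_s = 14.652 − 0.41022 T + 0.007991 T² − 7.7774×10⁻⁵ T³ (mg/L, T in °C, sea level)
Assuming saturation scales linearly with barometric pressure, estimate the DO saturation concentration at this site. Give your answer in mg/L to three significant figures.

At sea level: C_s = 14.652 − 0.41022×28 + 0.007991×28² − 7.7774×10⁻⁵×28³ = 7.723 mg/L.
Pressure correction: C_s' = 7.723 × 0.719 = 5.553 mg/L.

C_s ≈ 5.55 mg/L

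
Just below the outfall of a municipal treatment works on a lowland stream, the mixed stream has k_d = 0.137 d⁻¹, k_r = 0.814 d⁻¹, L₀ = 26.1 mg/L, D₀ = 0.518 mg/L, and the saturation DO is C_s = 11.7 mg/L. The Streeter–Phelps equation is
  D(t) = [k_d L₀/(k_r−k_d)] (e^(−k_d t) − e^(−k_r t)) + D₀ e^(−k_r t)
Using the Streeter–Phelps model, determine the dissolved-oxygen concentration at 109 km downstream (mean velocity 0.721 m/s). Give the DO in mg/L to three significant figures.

DO ≈ 8.69 mg/L

Travel time t = x/v = 109 km / (0.721 m/s) = 109000 m / 0.721 m/s = 151200 s = 1.750 d.
k_d L₀/(k_r−k_d) = 0.137×26.1/(0.814−0.137) = 3.576/0.6770 = 5.282 mg/L.
e^(−k_d t) = e^(−0.137×1.750) = 0.7869; e^(−k_r t) = e^(−0.814×1.750) = 0.2407.
D = 5.282 × (0.7869 − 0.2407) + 0.518 × 0.2407 = 2.885 + 0.1247 = 3.009 mg/L.
DO = C_s − D = 11.7 − 3.009 = 8.691 mg/L.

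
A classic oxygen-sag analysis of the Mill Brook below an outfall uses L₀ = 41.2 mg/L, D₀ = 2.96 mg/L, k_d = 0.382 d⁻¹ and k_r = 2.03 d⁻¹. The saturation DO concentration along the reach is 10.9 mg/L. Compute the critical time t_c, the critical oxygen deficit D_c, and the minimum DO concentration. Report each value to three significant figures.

t_c ≈ 0.788 d; D_c ≈ 5.74 mg/L; min DO ≈ 5.16 mg/L

At the critical point dD/dt = 0, so k_d L₀ e^(−k_d t) = k_r D. Substituting D(t) from the Streeter–Phelps equation and solving for t gives
t_c = ln[(k_r/k_d)(1 − D₀(k_r−k_d)/(k_d L₀))] / (k_r−k_d).
Here k_r−k_d = 1.648 d⁻¹ and 1 − D₀(k_r−k_d)/(k_d L₀) = 1 − 2.96×1.648/(0.382×41.2) = 0.6901, so
t_c = ln(5.314 × 0.6901) / 1.648 = 1.299 / 1.648 = 0.7885 d.
L(t_c) = L₀ e^(−k_d t_c) = 41.2 × 0.7399 = 30.49 mg/L, and at the critical point k_r D_c = k_d L, so D_c = (0.382/2.03) × 30.49 = 5.737 mg/L.
Minimum DO = C_s − D_c = 10.9 − 5.737 = 5.163 mg/L.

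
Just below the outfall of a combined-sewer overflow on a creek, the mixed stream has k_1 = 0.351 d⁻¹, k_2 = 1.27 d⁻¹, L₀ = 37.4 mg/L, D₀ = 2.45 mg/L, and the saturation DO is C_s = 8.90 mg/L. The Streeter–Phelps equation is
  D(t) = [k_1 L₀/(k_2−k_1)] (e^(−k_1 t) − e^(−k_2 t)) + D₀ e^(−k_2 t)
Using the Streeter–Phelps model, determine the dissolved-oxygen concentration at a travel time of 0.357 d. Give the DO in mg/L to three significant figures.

k_1 L₀/(k_2−k_1) = 0.351×37.4/(1.27−0.351) = 13.13/0.9190 = 14.28 mg/L.
e^(−k_1 t) = e^(−0.351×0.3570) = 0.8822; e^(−k_2 t) = e^(−1.27×0.3570) = 0.6355.
D = 14.28 × (0.8822 − 0.6355) + 2.45 × 0.6355 = 3.525 + 1.557 = 5.082 mg/L.
DO = C_s − D = 8.90 − 5.082 = 3.818 mg/L.

DO ≈ 3.82 mg/L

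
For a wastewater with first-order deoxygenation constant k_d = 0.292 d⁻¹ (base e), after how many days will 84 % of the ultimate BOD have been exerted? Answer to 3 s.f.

t ≈ 6.28 d

y/L₀ = 1 − e^(−k_d t) = 0.84 ⇒ e^(−k_d t) = 0.160
t = −ln(0.160) / 0.292 = 1.833 / 0.292 = 6.276 d.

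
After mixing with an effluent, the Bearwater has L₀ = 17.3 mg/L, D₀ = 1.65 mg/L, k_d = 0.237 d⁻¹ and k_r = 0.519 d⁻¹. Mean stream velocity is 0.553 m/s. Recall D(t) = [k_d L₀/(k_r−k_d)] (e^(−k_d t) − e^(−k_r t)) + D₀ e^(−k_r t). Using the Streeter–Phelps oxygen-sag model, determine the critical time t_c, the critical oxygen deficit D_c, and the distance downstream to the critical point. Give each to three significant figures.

t_c ≈ 2.35 d; D_c ≈ 4.52 mg/L; x_c ≈ 112 km

At the critical point dD/dt = 0, so k_d L₀ e^(−k_d t) = k_r D. Substituting D(t) from the Streeter–Phelps equation and solving for t gives
t_c = ln[(k_r/k_d)(1 − D₀(k_r−k_d)/(k_d L₀))] / (k_r−k_d).
Here k_r−k_d = 0.2820 d⁻¹ and 1 − D₀(k_r−k_d)/(k_d L₀) = 1 − 1.65×0.2820/(0.237×17.3) = 0.8865, so
t_c = ln(2.190 × 0.8865) / 0.2820 = 0.6634 / 0.2820 = 2.352 d.
D_c = (k_d/k_r) L₀ e^(−k_d t_c) = (0.237/0.519) × 17.3 × e^(−0.237×2.352) = 0.4566 × 17.3 × 0.5726 = 4.524 mg/L.
x_c = v t_c = 0.553 m/s × 2.352 d × 86400 s/d = 112400 m ≈ 112 km.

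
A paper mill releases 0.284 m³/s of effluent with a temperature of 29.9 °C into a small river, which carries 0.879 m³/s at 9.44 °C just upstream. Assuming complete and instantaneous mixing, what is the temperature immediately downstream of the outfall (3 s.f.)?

Flow-weighted mixing: C = (Q_r C_r + Q_w C_w)/(Q_r + Q_w)
= (0.879×9.44 + 0.284×29.9)/(0.879 + 0.284) = 16.79/1.163 = 14.44 °C.

14.4 °C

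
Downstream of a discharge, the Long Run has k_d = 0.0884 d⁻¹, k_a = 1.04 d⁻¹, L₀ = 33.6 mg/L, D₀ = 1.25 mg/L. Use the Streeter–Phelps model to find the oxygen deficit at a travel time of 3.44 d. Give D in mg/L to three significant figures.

k_d L₀/(k_a−k_d) = 0.0884×33.6/(1.04−0.0884) = 2.970/0.9516 = 3.121 mg/L.
e^(−k_d t) = e^(−0.0884×3.440) = 0.7378; e^(−k_a t) = e^(−1.04×3.440) = 0.02794.
D = 3.121 × (0.7378 − 0.02794) + 1.25 × 0.02794 = 2.216 + 0.03493 = 2.251 mg/L.

D ≈ 2.25 mg/L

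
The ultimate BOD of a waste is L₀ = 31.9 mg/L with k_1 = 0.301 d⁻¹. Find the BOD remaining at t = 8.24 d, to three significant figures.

L ≈ 2.67 mg/L

L_t = L₀ e^(−k_1 t) = 31.9 × e^(−0.301×8.24) = 31.9 × 0.08372 = 2.671 mg/L.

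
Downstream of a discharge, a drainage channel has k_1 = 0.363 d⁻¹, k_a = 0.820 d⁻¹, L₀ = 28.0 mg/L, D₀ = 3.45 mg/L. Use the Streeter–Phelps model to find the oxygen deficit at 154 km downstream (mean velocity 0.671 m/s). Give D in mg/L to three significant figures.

Travel time t = x/v = 154 km / (0.671 m/s) = 154000 m / 0.671 m/s = 229500 s = 2.656 d.
k_1 L₀/(k_a−k_1) = 0.363×28.0/(0.820−0.363) = 10.16/0.4570 = 22.24 mg/L.
e^(−k_1 t) = e^(−0.363×2.656) = 0.3813; e^(−k_a t) = e^(−0.820×2.656) = 0.1132.
D = 22.24 × (0.3813 − 0.1132) + 3.45 × 0.1132 = 5.961 + 0.3907 = 6.352 mg/L.

D ≈ 6.35 mg/L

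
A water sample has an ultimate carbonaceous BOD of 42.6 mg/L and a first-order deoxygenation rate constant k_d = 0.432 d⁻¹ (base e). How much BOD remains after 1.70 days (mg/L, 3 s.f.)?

L_t = L₀ e^(−k_d t) = 42.6 × e^(−0.432×1.70) = 42.6 × 0.4798 = 20.44 mg/L.

L ≈ 20.4 mg/L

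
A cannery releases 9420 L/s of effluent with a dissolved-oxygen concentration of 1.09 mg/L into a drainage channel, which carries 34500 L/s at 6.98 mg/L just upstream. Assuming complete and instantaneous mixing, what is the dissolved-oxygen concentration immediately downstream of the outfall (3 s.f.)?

5.72 mg/L

Flow-weighted mixing: C = (Q_r C_r + Q_w C_w)/(Q_r + Q_w)
= (34500×6.98 + 9420×1.09)/(34500 + 9420) = 251100/43920 = 5.717 mg/L.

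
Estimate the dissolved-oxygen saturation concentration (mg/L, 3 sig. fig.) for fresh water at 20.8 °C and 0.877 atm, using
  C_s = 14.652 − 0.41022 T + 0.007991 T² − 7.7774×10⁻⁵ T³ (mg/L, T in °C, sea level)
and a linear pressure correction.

At sea level: C_s = 14.652 − 0.41022×20.8 + 0.007991×20.8² − 7.7774×10⁻⁵×20.8³ = 8.877 mg/L.
Pressure correction: C_s' = 8.877 × 0.877 = 7.785 mg/L.

C_s ≈ 7.78 mg/L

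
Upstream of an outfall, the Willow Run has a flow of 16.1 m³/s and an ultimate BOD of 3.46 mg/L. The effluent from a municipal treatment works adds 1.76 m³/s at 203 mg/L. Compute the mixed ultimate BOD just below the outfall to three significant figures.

Flow-weighted mixing: C = (Q_r C_r + Q_w C_w)/(Q_r + Q_w)
= (16.1×3.46 + 1.76×203)/(16.1 + 1.76) = 413.0/17.86 = 23.12 mg/L.

23.1 mg/L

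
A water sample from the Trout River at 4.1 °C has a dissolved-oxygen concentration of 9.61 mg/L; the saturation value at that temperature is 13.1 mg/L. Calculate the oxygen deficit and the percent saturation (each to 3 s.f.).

D ≈ 3.49 mg/L; 73.4 % saturation

D = C_s − C = 13.1 − 9.61 = 3.49 mg/L.
% saturation = 9.61/13.1 × 100 = 73.4 %.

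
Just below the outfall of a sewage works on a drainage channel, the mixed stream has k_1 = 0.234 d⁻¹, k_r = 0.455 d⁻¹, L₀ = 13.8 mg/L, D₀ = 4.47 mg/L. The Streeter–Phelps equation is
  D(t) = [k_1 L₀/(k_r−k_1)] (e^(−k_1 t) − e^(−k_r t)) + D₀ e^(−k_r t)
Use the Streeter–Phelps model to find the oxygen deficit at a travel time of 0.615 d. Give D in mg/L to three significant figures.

k_1 L₀/(k_r−k_1) = 0.234×13.8/(0.455−0.234) = 3.229/0.2210 = 14.61 mg/L.
e^(−k_1 t) = e^(−0.234×0.6150) = 0.8660; e^(−k_r t) = e^(−0.455×0.6150) = 0.7559.
D = 14.61 × (0.8660 − 0.7559) + 4.47 × 0.7559 = 1.608 + 3.379 = 4.987 mg/L.

D ≈ 4.99 mg/L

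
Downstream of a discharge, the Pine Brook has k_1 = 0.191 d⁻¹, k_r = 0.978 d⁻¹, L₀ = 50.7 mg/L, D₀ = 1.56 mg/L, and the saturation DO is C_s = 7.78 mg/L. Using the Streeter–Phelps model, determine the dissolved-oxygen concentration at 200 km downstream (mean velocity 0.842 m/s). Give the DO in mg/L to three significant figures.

DO ≈ 1.23 mg/L

Travel time t = x/v = 200 km / (0.842 m/s) = 200000 m / 0.842 m/s = 237500 s = 2.749 d.
k_1 L₀/(k_r−k_1) = 0.191×50.7/(0.978−0.191) = 9.684/0.7870 = 12.30 mg/L.
e^(−k_1 t) = e^(−0.191×2.749) = 0.5915; e^(−k_r t) = e^(−0.978×2.749) = 0.06797.
D = 12.30 × (0.5915 − 0.06797) + 1.56 × 0.06797 = 6.442 + 0.1060 = 6.548 mg/L.
DO = C_s − D = 7.78 − 6.548 = 1.232 mg/L.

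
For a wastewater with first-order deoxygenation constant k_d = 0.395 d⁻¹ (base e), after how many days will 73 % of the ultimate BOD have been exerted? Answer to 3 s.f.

y/L₀ = 1 − e^(−k_d t) = 0.73 ⇒ e^(−k_d t) = 0.270
t = −ln(0.270) / 0.395 = 1.309 / 0.395 = 3.315 d.

t ≈ 3.31 d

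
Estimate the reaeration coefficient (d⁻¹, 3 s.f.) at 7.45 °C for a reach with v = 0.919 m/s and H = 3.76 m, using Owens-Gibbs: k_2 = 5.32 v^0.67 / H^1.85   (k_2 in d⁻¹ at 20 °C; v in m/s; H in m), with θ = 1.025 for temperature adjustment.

k_2(20) = 5.32 × 0.919^0.67 / 3.76^1.85 = 5.32 × 0.9450 / 11.59 = 0.4337 d⁻¹.
k_2(7.45) = 0.4337 × 1.025^(7.45−20) = 0.4337 × 0.7335 = 0.3182 d⁻¹.

k_2 ≈ 0.318 d⁻¹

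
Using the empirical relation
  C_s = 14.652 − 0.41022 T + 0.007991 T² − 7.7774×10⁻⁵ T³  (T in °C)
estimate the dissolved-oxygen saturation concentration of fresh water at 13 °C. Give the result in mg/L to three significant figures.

C_s = 14.652 − 0.41022×13 + 0.007991×13² − 7.7774×10⁻⁵×13³ = 10.50 mg/L.

C_s ≈ 10.5 mg/L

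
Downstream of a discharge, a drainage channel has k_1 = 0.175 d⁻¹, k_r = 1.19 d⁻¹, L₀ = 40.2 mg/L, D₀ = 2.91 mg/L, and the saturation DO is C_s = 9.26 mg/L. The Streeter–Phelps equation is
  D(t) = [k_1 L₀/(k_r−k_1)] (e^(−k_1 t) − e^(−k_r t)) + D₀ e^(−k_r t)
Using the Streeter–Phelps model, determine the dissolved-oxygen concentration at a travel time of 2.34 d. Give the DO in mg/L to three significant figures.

DO ≈ 4.91 mg/L

k_1 L₀/(k_r−k_1) = 0.175×40.2/(1.19−0.175) = 7.035/1.015 = 6.931 mg/L.
e^(−k_1 t) = e^(−0.175×2.340) = 0.6640; e^(−k_r t) = e^(−1.19×2.340) = 0.06175.
D = 6.931 × (0.6640 − 0.06175) + 2.91 × 0.06175 = 4.174 + 0.1797 = 4.354 mg/L.
DO = C_s − D = 9.26 − 4.354 = 4.906 mg/L.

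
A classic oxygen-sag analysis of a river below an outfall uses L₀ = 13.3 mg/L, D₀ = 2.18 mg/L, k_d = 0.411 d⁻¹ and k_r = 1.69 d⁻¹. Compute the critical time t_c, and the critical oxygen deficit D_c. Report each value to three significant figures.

t_c ≈ 0.548 d; D_c ≈ 2.58 mg/L

t_c = [1/(k_r−k_d)] ln[(k_r/k_d)(1 − D₀(k_r−k_d)/(k_d L₀))]
= [1/(1.69−0.411)] ln[(1.69/0.411)(1 − 2.18×1.279/(0.411×13.3))]
= (1/1.279) ln[4.112 × 0.4899] = 0.7819 × ln(2.015) = 0.7819 × 0.7004 = 0.5476 d.
L(t_c) = L₀ e^(−k_d t_c) = 13.3 × 0.7985 = 10.62 mg/L, and at the critical point k_r D_c = k_d L, so D_c = (0.411/1.69) × 10.62 = 2.583 mg/L.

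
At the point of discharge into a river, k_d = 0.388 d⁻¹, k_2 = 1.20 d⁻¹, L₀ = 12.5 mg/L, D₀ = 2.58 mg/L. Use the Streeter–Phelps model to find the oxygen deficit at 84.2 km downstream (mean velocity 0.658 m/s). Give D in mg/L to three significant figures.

D ≈ 2.79 mg/L

Travel time t = x/v = 84.2 km / (0.658 m/s) = 84200 m / 0.658 m/s = 128000 s = 1.481 d.
k_d L₀/(k_2−k_d) = 0.388×12.5/(1.20−0.388) = 4.850/0.8120 = 5.973 mg/L.
e^(−k_d t) = e^(−0.388×1.481) = 0.5629; e^(−k_2 t) = e^(−1.20×1.481) = 0.1691.
D = 5.973 × (0.5629 − 0.1691) + 2.58 × 0.1691 = 2.352 + 0.4363 = 2.788 mg/L.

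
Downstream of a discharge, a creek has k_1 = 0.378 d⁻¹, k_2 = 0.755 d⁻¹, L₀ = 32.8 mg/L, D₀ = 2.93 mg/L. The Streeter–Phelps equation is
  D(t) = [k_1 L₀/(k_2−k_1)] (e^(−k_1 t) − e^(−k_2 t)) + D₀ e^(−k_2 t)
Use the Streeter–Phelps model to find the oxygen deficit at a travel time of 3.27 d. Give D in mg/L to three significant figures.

k_1 L₀/(k_2−k_1) = 0.378×32.8/(0.755−0.378) = 12.40/0.3770 = 32.89 mg/L.
e^(−k_1 t) = e^(−0.378×3.270) = 0.2905; e^(−k_2 t) = e^(−0.755×3.270) = 0.08468.
D = 32.89 × (0.2905 − 0.08468) + 2.93 × 0.08468 = 6.770 + 0.2481 = 7.018 mg/L.

D ≈ 7.02 mg/L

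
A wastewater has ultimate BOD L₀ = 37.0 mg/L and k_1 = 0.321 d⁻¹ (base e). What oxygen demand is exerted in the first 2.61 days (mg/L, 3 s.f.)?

y_t = L₀(1 − e^(−k_1 t)) = 37.0 × (1 − e^(−0.321×2.61))
= 37.0 × (1 − 0.4327) = 37.0 × 0.5673 = 20.99 mg/L.

y ≈ 21.0 mg/L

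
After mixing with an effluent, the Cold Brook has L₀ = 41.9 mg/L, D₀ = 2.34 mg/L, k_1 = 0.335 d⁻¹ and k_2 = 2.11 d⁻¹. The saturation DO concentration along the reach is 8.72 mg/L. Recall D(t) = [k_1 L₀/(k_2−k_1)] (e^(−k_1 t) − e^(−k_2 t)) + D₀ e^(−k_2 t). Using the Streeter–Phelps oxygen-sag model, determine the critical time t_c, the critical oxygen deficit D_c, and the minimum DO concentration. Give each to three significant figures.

t_c ≈ 0.839 d; D_c ≈ 5.02 mg/L; min DO ≈ 3.70 mg/L

At the critical point dD/dt = 0, so k_1 L₀ e^(−k_1 t) = k_2 D. Substituting D(t) from the Streeter–Phelps equation and solving for t gives
t_c = ln[(k_2/k_1)(1 − D₀(k_2−k_1)/(k_1 L₀))] / (k_2−k_1).
Here k_2−k_1 = 1.775 d⁻¹ and 1 − D₀(k_2−k_1)/(k_1 L₀) = 1 − 2.34×1.775/(0.335×41.9) = 0.7041, so
t_c = ln(6.299 × 0.7041) / 1.775 = 1.489 / 1.775 = 0.8391 d.
L(t_c) = L₀ e^(−k_1 t_c) = 41.9 × 0.7549 = 31.63 mg/L, and at the critical point k_2 D_c = k_1 L, so D_c = (0.335/2.11) × 31.63 = 5.022 mg/L.
Minimum DO = C_s − D_c = 8.72 − 5.022 = 3.698 mg/L.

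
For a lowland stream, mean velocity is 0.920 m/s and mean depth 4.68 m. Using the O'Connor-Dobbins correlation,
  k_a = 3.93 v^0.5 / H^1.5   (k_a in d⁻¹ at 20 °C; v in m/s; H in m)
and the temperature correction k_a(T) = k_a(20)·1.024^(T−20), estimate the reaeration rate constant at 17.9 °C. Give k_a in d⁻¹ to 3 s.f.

k_a(20) = 3.93 × 0.920^0.5 / 4.68^1.5 = 3.93 × 0.9592 / 10.12 = 0.3723 d⁻¹.
k_a(17.9) = 0.3723 × 1.024^(17.9−20) = 0.3723 × 0.9514 = 0.3542 d⁻¹.

k_a ≈ 0.354 d⁻¹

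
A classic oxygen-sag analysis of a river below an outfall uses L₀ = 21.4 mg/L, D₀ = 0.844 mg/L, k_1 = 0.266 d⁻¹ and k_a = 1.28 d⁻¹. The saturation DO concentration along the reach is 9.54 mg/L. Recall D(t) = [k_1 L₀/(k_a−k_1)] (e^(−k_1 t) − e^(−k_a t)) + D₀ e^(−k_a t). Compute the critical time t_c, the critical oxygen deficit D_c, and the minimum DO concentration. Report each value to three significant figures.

t_c = [1/(k_a−k_1)] ln[(k_a/k_1)(1 − D₀(k_a−k_1)/(k_1 L₀))]
= [1/(1.28−0.266)] ln[(1.28/0.266)(1 − 0.844×1.014/(0.266×21.4))]
= (1/1.014) ln[4.812 × 0.8497] = 0.9862 × ln(4.089) = 0.9862 × 1.408 = 1.389 d.
L(t_c) = L₀ e^(−k_1 t_c) = 21.4 × 0.6911 = 14.79 mg/L, and at the critical point k_a D_c = k_1 L, so D_c = (0.266/1.28) × 14.79 = 3.074 mg/L.
Minimum DO = C_s − D_c = 9.54 − 3.074 = 6.466 mg/L.

t_c ≈ 1.39 d; D_c ≈ 3.07 mg/L; min DO ≈ 6.47 mg/L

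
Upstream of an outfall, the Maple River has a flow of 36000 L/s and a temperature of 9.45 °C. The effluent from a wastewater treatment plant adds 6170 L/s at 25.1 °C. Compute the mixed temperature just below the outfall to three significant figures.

Flow-weighted mixing: C = (Q_r C_r + Q_w C_w)/(Q_r + Q_w)
= (36000×9.45 + 6170×25.1)/(36000 + 6170) = 495100/42170 = 11.74 °C.

11.7 °C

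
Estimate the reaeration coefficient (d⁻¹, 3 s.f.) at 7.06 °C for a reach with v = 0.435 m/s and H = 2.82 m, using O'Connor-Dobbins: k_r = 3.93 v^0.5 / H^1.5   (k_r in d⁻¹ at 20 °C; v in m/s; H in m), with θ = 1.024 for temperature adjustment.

k_r ≈ 0.403 d⁻¹

k_r(20) = 3.93 × 0.435^0.5 / 2.82^1.5 = 3.93 × 0.6595 / 4.736 = 0.5473 d⁻¹.
k_r(7.06) = 0.5473 × 1.024^(7.06−20) = 0.5473 × 0.7357 = 0.4027 d⁻¹.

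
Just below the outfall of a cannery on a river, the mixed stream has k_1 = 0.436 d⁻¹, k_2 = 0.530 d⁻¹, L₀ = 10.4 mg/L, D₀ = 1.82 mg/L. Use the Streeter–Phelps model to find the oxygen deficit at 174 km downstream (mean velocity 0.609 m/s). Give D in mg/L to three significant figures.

D ≈ 3.36 mg/L

Travel time t = x/v = 174 km / (0.609 m/s) = 174000 m / 0.609 m/s = 285700 s = 3.307 d.
k_1 L₀/(k_2−k_1) = 0.436×10.4/(0.530−0.436) = 4.534/0.09400 = 48.24 mg/L.
e^(−k_1 t) = e^(−0.436×3.307) = 0.2365; e^(−k_2 t) = e^(−0.530×3.307) = 0.1733.
D = 48.24 × (0.2365 − 0.1733) + 1.82 × 0.1733 = 3.048 + 0.3154 = 3.363 mg/L.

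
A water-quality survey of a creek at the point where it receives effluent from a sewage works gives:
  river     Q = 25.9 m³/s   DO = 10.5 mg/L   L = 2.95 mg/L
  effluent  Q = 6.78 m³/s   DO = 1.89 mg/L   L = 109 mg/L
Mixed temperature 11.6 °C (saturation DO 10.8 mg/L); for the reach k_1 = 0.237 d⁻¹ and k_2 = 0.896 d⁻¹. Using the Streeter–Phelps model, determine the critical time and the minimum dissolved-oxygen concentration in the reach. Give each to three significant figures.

Mixed DO = (25.9×10.5 + 6.78×1.89)/(25.9+6.78) = 284.8/32.68 = 8.714 mg/L.
Mixed L₀ = (25.9×2.95 + 6.78×109)/(32.68) = 815.4/32.68 = 24.95 mg/L.
Initial deficit D₀ = C_s − DO₀ = 10.8 − 8.714 = 2.086 mg/L.
t_c = (1/0.6590) ln[(0.896/0.237)(1 − 2.086×0.6590/(0.237×24.95))] = 1.517 × ln(2.902) = 1.616 d.
D_c = (0.237/0.896) × 24.95 × e^(−0.237×1.616) = 0.2645 × 24.95 × 0.6817 = 4.499 mg/L.
Minimum DO = 10.8 − 4.499 = 6.301 mg/L.

t_c ≈ 1.62 d; minimum DO ≈ 6.30 mg/L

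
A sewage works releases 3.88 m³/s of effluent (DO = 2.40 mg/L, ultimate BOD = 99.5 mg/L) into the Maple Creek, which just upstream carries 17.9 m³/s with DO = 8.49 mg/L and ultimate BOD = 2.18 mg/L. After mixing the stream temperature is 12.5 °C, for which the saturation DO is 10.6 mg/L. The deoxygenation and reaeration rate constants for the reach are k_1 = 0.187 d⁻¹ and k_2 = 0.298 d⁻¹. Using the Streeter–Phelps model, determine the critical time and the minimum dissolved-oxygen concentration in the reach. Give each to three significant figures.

Mixed DO = (17.9×8.49 + 3.88×2.40)/(17.9+3.88) = 161.3/21.78 = 7.405 mg/L.
Mixed L₀ = (17.9×2.18 + 3.88×99.5)/(21.78) = 425.1/21.78 = 19.52 mg/L.
Initial deficit D₀ = C_s − DO₀ = 10.6 − 7.405 = 3.195 mg/L.
t_c = (1/0.1110) ln[(0.298/0.187)(1 − 3.195×0.1110/(0.187×19.52))] = 9.009 × ln(1.439) = 3.277 d.
D_c = (0.187/0.298) × 19.52 × e^(−0.187×3.277) = 0.6275 × 19.52 × 0.5418 = 6.636 mg/L.
Minimum DO = 10.6 − 6.636 = 3.964 mg/L.

t_c ≈ 3.28 d; minimum DO ≈ 3.96 mg/L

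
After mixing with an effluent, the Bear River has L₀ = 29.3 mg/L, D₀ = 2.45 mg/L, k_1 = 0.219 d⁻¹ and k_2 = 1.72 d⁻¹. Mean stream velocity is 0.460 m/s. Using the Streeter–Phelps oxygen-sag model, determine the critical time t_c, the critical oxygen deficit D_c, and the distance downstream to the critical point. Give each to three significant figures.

t_c ≈ 0.806 d; D_c ≈ 3.13 mg/L; x_c ≈ 32.0 km

At the critical point dD/dt = 0, so k_1 L₀ e^(−k_1 t) = k_2 D. Substituting D(t) from the Streeter–Phelps equation and solving for t gives
t_c = ln[(k_2/k_1)(1 − D₀(k_2−k_1)/(k_1 L₀))] / (k_2−k_1).
Here k_2−k_1 = 1.501 d⁻¹ and 1 − D₀(k_2−k_1)/(k_1 L₀) = 1 − 2.45×1.501/(0.219×29.3) = 0.4269, so
t_c = ln(7.854 × 0.4269) / 1.501 = 1.210 / 1.501 = 0.8060 d.
L(t_c) = L₀ e^(−k_1 t_c) = 29.3 × 0.8382 = 24.56 mg/L, and at the critical point k_2 D_c = k_1 L, so D_c = (0.219/1.72) × 24.56 = 3.127 mg/L.
x_c = v t_c = 0.460 m/s × 0.8060 d × 86400 s/d = 32030 m ≈ 32.0 km.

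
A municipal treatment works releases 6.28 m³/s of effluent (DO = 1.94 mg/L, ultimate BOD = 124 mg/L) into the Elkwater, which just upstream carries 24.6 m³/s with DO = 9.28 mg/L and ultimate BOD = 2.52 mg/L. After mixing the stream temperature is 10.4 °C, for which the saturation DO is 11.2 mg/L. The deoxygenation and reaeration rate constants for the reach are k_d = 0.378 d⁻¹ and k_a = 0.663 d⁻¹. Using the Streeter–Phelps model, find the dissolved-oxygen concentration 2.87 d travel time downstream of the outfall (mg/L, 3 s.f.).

DO ≈ 3.87 mg/L

Mixed DO = (24.6×9.28 + 6.28×1.94)/(24.6+6.28) = 240.5/30.88 = 7.787 mg/L.
Mixed L₀ = (24.6×2.52 + 6.28×124)/(30.88) = 840.7/30.88 = 27.23 mg/L.
Initial deficit D₀ = C_s − DO₀ = 11.2 − 7.787 = 3.413 mg/L.
D(2.87) = [0.378×27.23/(0.663−0.378)](e^(−0.378×2.87) − e^(−0.663×2.87)) + 3.413 e^(−0.663×2.87)
= 36.11 × (0.3379 − 0.1491) + 3.413 × 0.1491 = 7.326 mg/L.
DO = 11.2 − 7.326 = 3.874 mg/L.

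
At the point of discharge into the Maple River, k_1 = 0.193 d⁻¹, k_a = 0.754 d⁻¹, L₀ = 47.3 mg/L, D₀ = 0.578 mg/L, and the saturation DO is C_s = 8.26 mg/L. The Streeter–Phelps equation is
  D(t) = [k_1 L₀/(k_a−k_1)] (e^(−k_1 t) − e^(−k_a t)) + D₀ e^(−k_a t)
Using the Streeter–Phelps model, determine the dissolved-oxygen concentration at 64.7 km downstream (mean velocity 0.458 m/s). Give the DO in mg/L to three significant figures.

DO ≈ 0.966 mg/L

Travel time t = x/v = 64.7 km / (0.458 m/s) = 64700 m / 0.458 m/s = 141300 s = 1.635 d.
k_1 L₀/(k_a−k_1) = 0.193×47.3/(0.754−0.193) = 9.129/0.5610 = 16.27 mg/L.
e^(−k_1 t) = e^(−0.193×1.635) = 0.7294; e^(−k_a t) = e^(−0.754×1.635) = 0.2915.
D = 16.27 × (0.7294 − 0.2915) + 0.578 × 0.2915 = 7.126 + 0.1685 = 7.294 mg/L.
DO = C_s − D = 8.26 − 7.294 = 0.9657 mg/L.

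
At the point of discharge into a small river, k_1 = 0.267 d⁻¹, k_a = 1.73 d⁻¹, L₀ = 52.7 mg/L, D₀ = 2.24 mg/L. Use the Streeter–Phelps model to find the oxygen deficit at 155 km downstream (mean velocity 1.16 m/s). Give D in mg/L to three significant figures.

D ≈ 5.86 mg/L

Travel time t = x/v = 155 km / (1.16 m/s) = 155000 m / 1.16 m/s = 133600 s = 1.547 d.
k_1 L₀/(k_a−k_1) = 0.267×52.7/(1.73−0.267) = 14.07/1.463 = 9.618 mg/L.
e^(−k_1 t) = e^(−0.267×1.547) = 0.6617; e^(−k_a t) = e^(−1.73×1.547) = 0.06887.
D = 9.618 × (0.6617 − 0.06887) + 2.24 × 0.06887 = 5.702 + 0.1543 = 5.856 mg/L.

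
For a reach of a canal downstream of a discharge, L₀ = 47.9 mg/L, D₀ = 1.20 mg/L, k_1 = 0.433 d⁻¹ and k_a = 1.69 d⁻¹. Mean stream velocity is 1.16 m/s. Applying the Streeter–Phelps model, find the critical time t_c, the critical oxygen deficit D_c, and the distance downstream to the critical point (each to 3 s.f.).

t_c ≈ 1.02 d; D_c ≈ 7.88 mg/L; x_c ≈ 103 km

At the critical point dD/dt = 0, so k_1 L₀ e^(−k_1 t) = k_a D. Substituting D(t) from the Streeter–Phelps equation and solving for t gives
t_c = ln[(k_a/k_1)(1 − D₀(k_a−k_1)/(k_1 L₀))] / (k_a−k_1).
Here k_a−k_1 = 1.257 d⁻¹ and 1 − D₀(k_a−k_1)/(k_1 L₀) = 1 − 1.20×1.257/(0.433×47.9) = 0.9273, so
t_c = ln(3.903 × 0.9273) / 1.257 = 1.286 / 1.257 = 1.023 d.
D_c = (k_1/k_a) L₀ e^(−k_1 t_c) = (0.433/1.69) × 47.9 × e^(−0.433×1.023) = 0.2562 × 47.9 × 0.6421 = 7.880 mg/L.
x_c = v t_c = 1.16 m/s × 1.023 d × 86400 s/d = 102600 m ≈ 103 km.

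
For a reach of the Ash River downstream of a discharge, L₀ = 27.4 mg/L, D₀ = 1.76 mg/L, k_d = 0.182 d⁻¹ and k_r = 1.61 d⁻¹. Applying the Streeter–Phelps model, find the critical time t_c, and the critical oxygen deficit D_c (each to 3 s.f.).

At the critical point dD/dt = 0, so k_d L₀ e^(−k_d t) = k_r D. Substituting D(t) from the Streeter–Phelps equation and solving for t gives
t_c = ln[(k_r/k_d)(1 − D₀(k_r−k_d)/(k_d L₀))] / (k_r−k_d).
Here k_r−k_d = 1.428 d⁻¹ and 1 − D₀(k_r−k_d)/(k_d L₀) = 1 − 1.76×1.428/(0.182×27.4) = 0.4960, so
t_c = ln(8.846 × 0.4960) / 1.428 = 1.479 / 1.428 = 1.036 d.
D_c = (k_d/k_r) L₀ e^(−k_d t_c) = (0.182/1.61) × 27.4 × e^(−0.182×1.036) = 0.1130 × 27.4 × 0.8282 = 2.565 mg/L.

t_c ≈ 1.04 d; D_c ≈ 2.57 mg/L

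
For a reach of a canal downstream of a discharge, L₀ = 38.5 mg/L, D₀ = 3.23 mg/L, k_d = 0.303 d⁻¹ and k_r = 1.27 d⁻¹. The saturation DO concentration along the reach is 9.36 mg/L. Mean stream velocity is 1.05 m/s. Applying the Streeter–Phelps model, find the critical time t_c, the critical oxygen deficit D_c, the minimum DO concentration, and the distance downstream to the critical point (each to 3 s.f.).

t_c ≈ 1.16 d; D_c ≈ 6.46 mg/L; min DO ≈ 2.90 mg/L; x_c ≈ 105 km

At the critical point dD/dt = 0, so k_d L₀ e^(−k_d t) = k_r D. Substituting D(t) from the Streeter–Phelps equation and solving for t gives
t_c = ln[(k_r/k_d)(1 − D₀(k_r−k_d)/(k_d L₀))] / (k_r−k_d).
Here k_r−k_d = 0.9670 d⁻¹ and 1 − D₀(k_r−k_d)/(k_d L₀) = 1 − 3.23×0.9670/(0.303×38.5) = 0.7323, so
t_c = ln(4.191 × 0.7323) / 0.9670 = 1.121 / 0.9670 = 1.160 d.
D_c = (k_d/k_r) L₀ e^(−k_d t_c) = (0.303/1.27) × 38.5 × e^(−0.303×1.160) = 0.2386 × 38.5 × 0.7037 = 6.464 mg/L.
Minimum DO = C_s − D_c = 9.36 − 6.464 = 2.896 mg/L.
x_c = v t_c = 1.05 m/s × 1.160 d × 86400 s/d = 105200 m ≈ 105 km.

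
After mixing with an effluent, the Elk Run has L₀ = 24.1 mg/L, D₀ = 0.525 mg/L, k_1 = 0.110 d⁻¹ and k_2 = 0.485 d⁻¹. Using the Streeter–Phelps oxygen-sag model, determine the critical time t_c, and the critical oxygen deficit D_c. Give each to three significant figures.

With k_2/k_1 = 4.409 and 1 − D₀(k_2−k_1)/(k_1 L₀) = 0.9257,
t_c = ln(4.409 × 0.9257) / (0.485 − 0.110) = ln(4.082) / 0.3750 = 1.407/0.3750 = 3.751 d.
L(t_c) = L₀ e^(−k_1 t_c) = 24.1 × 0.6619 = 15.95 mg/L, and at the critical point k_2 D_c = k_1 L, so D_c = (0.110/0.485) × 15.95 = 3.618 mg/L.

t_c ≈ 3.75 d; D_c ≈ 3.62 mg/L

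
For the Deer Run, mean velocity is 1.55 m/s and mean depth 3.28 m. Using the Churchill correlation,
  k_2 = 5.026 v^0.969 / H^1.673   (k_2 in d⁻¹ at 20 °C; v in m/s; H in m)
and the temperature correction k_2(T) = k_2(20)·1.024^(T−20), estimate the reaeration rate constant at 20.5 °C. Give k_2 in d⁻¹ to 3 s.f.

k_2(20) = 5.026 × 1.55^0.969 / 3.28^1.673 = 5.026 × 1.529 / 7.296 = 1.053 d⁻¹.
k_2(20.5) = 1.053 × 1.024^(20.5−20) = 1.053 × 1.012 = 1.066 d⁻¹.

k_2 ≈ 1.07 d⁻¹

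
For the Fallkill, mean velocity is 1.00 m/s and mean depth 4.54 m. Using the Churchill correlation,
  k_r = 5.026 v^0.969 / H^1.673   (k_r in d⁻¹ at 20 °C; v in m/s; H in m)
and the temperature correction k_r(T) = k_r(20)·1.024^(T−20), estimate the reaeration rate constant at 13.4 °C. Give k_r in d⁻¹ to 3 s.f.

k_r(20) = 5.026 × 1.00^0.969 / 4.54^1.673 = 5.026 × 1.000 / 12.57 = 0.3999 d⁻¹.
k_r(13.4) = 0.3999 × 1.024^(13.4−20) = 0.3999 × 0.8551 = 0.3420 d⁻¹.

k_r ≈ 0.342 d⁻¹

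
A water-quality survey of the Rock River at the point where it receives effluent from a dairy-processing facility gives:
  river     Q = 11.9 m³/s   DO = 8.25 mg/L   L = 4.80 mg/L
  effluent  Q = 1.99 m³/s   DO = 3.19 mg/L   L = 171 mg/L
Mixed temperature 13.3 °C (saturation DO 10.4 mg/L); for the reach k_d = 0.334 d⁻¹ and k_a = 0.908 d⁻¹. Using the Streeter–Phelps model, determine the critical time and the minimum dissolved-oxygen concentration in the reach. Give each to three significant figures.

Mixed DO = (11.9×8.25 + 1.99×3.19)/(11.9+1.99) = 104.5/13.89 = 7.525 mg/L.
Mixed L₀ = (11.9×4.80 + 1.99×171)/(13.89) = 397.4/13.89 = 28.61 mg/L.
Initial deficit D₀ = C_s − DO₀ = 10.4 − 7.525 = 2.875 mg/L.
t_c = (1/0.5740) ln[(0.908/0.334)(1 − 2.875×0.5740/(0.334×28.61))] = 1.742 × ln(2.249) = 1.412 d.
D_c = (0.334/0.908) × 28.61 × e^(−0.334×1.412) = 0.3678 × 28.61 × 0.6240 = 6.567 mg/L.
Minimum DO = 10.4 − 6.567 = 3.833 mg/L.

t_c ≈ 1.41 d; minimum DO ≈ 3.83 mg/L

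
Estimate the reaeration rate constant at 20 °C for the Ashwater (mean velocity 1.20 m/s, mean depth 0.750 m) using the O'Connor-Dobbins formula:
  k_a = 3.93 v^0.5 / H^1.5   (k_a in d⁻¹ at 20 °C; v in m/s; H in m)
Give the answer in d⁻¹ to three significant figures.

k_a = 3.93 × 1.20^0.5 / 0.750^1.5 = 3.93 × 1.095 / 0.6495 = 6.628 d⁻¹.

k_a ≈ 6.63 d⁻¹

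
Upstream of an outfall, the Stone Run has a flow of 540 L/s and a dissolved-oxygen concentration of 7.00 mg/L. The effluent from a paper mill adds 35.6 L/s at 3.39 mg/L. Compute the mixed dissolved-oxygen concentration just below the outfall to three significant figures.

6.78 mg/L

Flow-weighted mixing: C = (Q_r C_r + Q_w C_w)/(Q_r + Q_w)
= (540×7.00 + 35.6×3.39)/(540 + 35.6) = 3901/575.6 = 6.777 mg/L.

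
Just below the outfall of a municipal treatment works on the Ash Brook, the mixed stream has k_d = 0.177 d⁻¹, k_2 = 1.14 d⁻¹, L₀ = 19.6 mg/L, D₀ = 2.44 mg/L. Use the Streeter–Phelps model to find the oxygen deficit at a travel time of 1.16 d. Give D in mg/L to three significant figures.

k_d L₀/(k_2−k_d) = 0.177×19.6/(1.14−0.177) = 3.469/0.9630 = 3.602 mg/L.
e^(−k_d t) = e^(−0.177×1.160) = 0.8144; e^(−k_2 t) = e^(−1.14×1.160) = 0.2665.
D = 3.602 × (0.8144 − 0.2665) + 2.44 × 0.2665 = 1.974 + 0.6502 = 2.624 mg/L.

D ≈ 2.62 mg/L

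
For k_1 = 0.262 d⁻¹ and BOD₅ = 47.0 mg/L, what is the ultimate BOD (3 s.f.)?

L₀ ≈ 64.4 mg/L

BOD₅ = L₀(1 − e^(−5k_1)) ⇒ L₀ = BOD₅ / (1 − e^(−5×0.262))
= 47.0 / (1 − 0.2698) = 47.0 / 0.7302 = 64.37 mg/L.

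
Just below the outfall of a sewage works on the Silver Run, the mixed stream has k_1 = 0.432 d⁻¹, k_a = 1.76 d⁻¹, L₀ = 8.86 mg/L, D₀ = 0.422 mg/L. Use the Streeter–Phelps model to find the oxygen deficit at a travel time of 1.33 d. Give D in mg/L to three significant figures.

D ≈ 1.39 mg/L

k_1 L₀/(k_a−k_1) = 0.432×8.86/(1.76−0.432) = 3.828/1.328 = 2.882 mg/L.
e^(−k_1 t) = e^(−0.432×1.330) = 0.5630; e^(−k_a t) = e^(−1.76×1.330) = 0.09625.
D = 2.882 × (0.5630 − 0.09625) + 0.422 × 0.09625 = 1.345 + 0.04062 = 1.386 mg/L.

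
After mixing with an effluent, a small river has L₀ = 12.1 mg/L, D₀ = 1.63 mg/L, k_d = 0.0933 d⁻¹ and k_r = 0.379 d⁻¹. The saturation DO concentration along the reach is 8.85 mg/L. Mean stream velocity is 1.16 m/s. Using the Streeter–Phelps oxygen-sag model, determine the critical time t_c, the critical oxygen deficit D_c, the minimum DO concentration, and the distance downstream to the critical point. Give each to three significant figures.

With k_r/k_d = 4.062 and 1 − D₀(k_r−k_d)/(k_d L₀) = 0.5875,
t_c = ln(4.062 × 0.5875) / (0.379 − 0.0933) = ln(2.386) / 0.2857 = 0.8698/0.2857 = 3.045 d.
D_c = (k_d/k_r) L₀ e^(−k_d t_c) = (0.0933/0.379) × 12.1 × e^(−0.0933×3.045) = 0.2462 × 12.1 × 0.7527 = 2.242 mg/L.
Minimum DO = C_s − D_c = 8.85 − 2.242 = 6.608 mg/L.
x_c = v t_c = 1.16 m/s × 3.045 d × 86400 s/d = 305100 m ≈ 305 km.

t_c ≈ 3.04 d; D_c ≈ 2.24 mg/L; min DO ≈ 6.61 mg/L; x_c ≈ 305 km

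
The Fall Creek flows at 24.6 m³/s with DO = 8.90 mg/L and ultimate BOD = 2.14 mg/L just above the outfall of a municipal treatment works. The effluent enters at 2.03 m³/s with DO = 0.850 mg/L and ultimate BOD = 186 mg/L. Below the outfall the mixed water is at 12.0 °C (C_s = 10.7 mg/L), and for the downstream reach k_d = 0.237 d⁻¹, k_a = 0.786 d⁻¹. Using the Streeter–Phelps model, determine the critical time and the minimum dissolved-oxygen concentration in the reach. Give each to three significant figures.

Mixed DO = (24.6×8.90 + 2.03×0.850)/(24.6+2.03) = 220.7/26.63 = 8.286 mg/L.
Mixed L₀ = (24.6×2.14 + 2.03×186)/(26.63) = 430.2/26.63 = 16.16 mg/L.
Initial deficit D₀ = C_s − DO₀ = 10.7 − 8.286 = 2.414 mg/L.
t_c = (1/0.5490) ln[(0.786/0.237)(1 − 2.414×0.5490/(0.237×16.16))] = 1.821 × ln(2.169) = 1.410 d.
D_c = (0.237/0.786) × 16.16 × e^(−0.237×1.410) = 0.3015 × 16.16 × 0.7159 = 3.487 mg/L.
Minimum DO = 10.7 − 3.487 = 7.213 mg/L.

t_c ≈ 1.41 d; minimum DO ≈ 7.21 mg/L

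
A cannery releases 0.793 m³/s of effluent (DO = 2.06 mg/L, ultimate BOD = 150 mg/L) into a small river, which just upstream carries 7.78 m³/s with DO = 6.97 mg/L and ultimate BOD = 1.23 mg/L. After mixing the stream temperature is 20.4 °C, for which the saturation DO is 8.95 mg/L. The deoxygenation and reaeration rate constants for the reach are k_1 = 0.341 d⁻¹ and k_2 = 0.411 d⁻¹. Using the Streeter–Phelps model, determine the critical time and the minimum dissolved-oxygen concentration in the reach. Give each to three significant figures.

t_c ≈ 2.18 d; minimum DO ≈ 3.04 mg/L

Mixed DO = (7.78×6.97 + 0.793×2.06)/(7.78+0.793) = 55.86/8.573 = 6.516 mg/L.
Mixed L₀ = (7.78×1.23 + 0.793×150)/(8.573) = 128.5/8.573 = 14.99 mg/L.
Initial deficit D₀ = C_s − DO₀ = 8.95 − 6.516 = 2.434 mg/L.
t_c = (1/0.07000) ln[(0.411/0.341)(1 − 2.434×0.07000/(0.341×14.99))] = 14.29 × ln(1.165) = 2.183 d.
D_c = (0.341/0.411) × 14.99 × e^(−0.341×2.183) = 0.8297 × 14.99 × 0.4750 = 5.908 mg/L.
Minimum DO = 8.95 − 5.908 = 3.042 mg/L.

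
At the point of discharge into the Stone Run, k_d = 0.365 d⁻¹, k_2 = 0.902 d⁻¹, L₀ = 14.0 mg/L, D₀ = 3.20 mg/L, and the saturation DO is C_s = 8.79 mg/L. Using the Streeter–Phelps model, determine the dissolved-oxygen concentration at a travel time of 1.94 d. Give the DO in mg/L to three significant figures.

DO ≈ 5.20 mg/L

k_d L₀/(k_2−k_d) = 0.365×14.0/(0.902−0.365) = 5.110/0.5370 = 9.516 mg/L.
e^(−k_d t) = e^(−0.365×1.940) = 0.4926; e^(−k_2 t) = e^(−0.902×1.940) = 0.1738.
D = 9.516 × (0.4926 − 0.1738) + 3.20 × 0.1738 = 3.033 + 0.5561 = 3.590 mg/L.
DO = C_s − D = 8.79 − 3.590 = 5.200 mg/L.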